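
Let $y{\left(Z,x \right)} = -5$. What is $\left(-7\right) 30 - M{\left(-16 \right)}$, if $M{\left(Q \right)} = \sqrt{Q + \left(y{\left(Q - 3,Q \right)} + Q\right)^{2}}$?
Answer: $-210 - 5 \sqrt{17} \approx -230.62$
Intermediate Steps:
$M{\left(Q \right)} = \sqrt{Q + \left(-5 + Q\right)^{2}}$
$\left(-7\right) 30 - M{\left(-16 \right)} = \left(-7\right) 30 - \sqrt{-16 + \left(-5 - 16\right)^{2}} = -210 - \sqrt{-16 + \left(-21\right)^{2}} = -210 - \sqrt{-16 + 441} = -210 - \sqrt{425} = -210 - 5 \sqrt{17}$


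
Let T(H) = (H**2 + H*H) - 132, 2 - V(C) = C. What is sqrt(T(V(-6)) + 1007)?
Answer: sqrt(1003) ≈ 31.670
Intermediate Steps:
V(C) = 2 - C
T(H) = -132 + 2*H**2 (T(H) = (H**2 + H**2) - 132 = 2*H**2 - 132 = -132 + 2*H**2)
sqrt(T(V(-6)) + 1007) = sqrt((-132 + 2*(2 - 1*(-6))**2) + 1007) = sqrt((-132 + 2*(2 + 6)**2) + 1007) = sqrt((-132 + 2*8**2) + 1007) = sqrt((-132 + 2*64) + 1007) = sqrt((-132 + 128) + 1007) = sqrt(-4 + 1007) = sqrt(1003)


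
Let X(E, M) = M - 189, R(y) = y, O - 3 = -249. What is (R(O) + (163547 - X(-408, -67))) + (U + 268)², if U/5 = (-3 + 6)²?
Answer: 261526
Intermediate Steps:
O = -246 (O = 3 - 249 = -246)
X(E, M) = -189 + M
U = 45 (U = 5*(-3 + 6)² = 5*3² = 5*9 = 45)
(R(O) + (163547 - X(-408, -67))) + (U + 268)² = (-246 + (163547 - (-189 - 67))) + (45 + 268)² = (-246 + (163547 - 1*(-256))) + 313² = (-246 + (163547 + 256)) + 97969 = (-246 + 163803) + 97969 = 163557 + 97969 = 261526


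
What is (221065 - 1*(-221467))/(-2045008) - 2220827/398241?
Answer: -1179460841957/203601507732 ≈ -5.7930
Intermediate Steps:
(221065 - 1*(-221467))/(-2045008) - 2220827/398241 = (221065 + 221467)*(-1/2045008) - 2220827*1/398241 = 442532*(-1/2045008) - 2220827/398241 = -110633/511252 - 2220827/398241 = -1179460841957/203601507732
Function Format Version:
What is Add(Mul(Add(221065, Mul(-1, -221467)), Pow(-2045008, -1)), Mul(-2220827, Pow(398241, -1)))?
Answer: Rational(-1179460841957, 203601507732) ≈ -5.7930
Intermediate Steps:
Add(Mul(Add(221065, Mul(-1, -221467)), Pow(-2045008, -1)), Mul(-2220827, Pow(398241, -1))) = Add(Mul(Add(221065, 221467), Rational(-1, 2045008)), Mul(-2220827, Rational(1, 398241))) = Add(Mul(442532, Rational(-1, 2045008)), Rational(-2220827, 398241)) = Add(Rational(-110633, 511252), Rational(-2220827, 398241)) = Rational(-1179460841957, 203601507732)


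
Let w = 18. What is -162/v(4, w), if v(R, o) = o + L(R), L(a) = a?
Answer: -81/11 ≈ -7.3636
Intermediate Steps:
v(R, o) = R + o (v(R, o) = o + R = R + o)
-162/v(4, w) = -162/(4 + 18) = -162/22 = -162*1/22 = -81/11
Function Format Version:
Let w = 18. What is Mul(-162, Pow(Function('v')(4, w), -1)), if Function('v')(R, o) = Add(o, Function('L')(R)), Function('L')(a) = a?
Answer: Rational(-81, 11) ≈ -7.3636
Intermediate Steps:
Function('v')(R, o) = Add(R, o) (Function('v')(R, o) = Add(o, R) = Add(R, o))
Mul(-162, Pow(Function('v')(4, w), -1)) = Mul(-162, Pow(Add(4, 18), -1)) = Mul(-162, Pow(22, -1)) = Mul(-162, Rational(1, 22)) = Rational(-81, 11)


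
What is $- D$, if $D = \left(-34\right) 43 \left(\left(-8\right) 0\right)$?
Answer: $0$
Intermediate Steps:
$D = 0$ ($D = \left(-1462\right) 0 = 0$)
$- D = \left(-1\right) 0 = 0$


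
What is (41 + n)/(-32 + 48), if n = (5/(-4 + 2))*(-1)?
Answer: 87/32 ≈ 2.7188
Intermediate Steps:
n = 5/2 (n = (5/(-2))*(-1) = -1/2*5*(-1) = -5/2*(-1) = 5/2 ≈ 2.5000)
(41 + n)/(-32 + 48) = (41 + 5/2)/(-32 + 48) = (87/2)/16 = (87/2)*(1/16) = 87/32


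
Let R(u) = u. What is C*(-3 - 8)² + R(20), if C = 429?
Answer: 51929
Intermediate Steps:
C*(-3 - 8)² + R(20) = 429*(-3 - 8)² + 20 = 429*(-11)² + 20 = 429*121 + 20 = 51909 + 20 = 51929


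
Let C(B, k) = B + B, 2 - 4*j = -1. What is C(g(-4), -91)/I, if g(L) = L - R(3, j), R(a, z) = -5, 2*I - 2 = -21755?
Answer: -4/21753 ≈ -0.00018388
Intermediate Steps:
j = ¾ (j = ½ - ¼*(-1) = ½ + ¼ = ¾ ≈ 0.75000)
I = -21753/2 (I = 1 + (½)*(-21755) = 1 - 21755/2 = -21753/2 ≈ -10877.)
g(L) = 5 + L (g(L) = L - 1*(-5) = L + 5 = 5 + L)
C(B, k) = 2*B
C(g(-4), -91)/I = (2*(5 - 4))/(-21753/2) = (2*1)*(-2/21753) = 2*(-2/21753) = -4/21753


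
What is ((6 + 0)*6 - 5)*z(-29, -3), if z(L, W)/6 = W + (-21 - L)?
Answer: 930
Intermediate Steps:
z(L, W) = -126 - 6*L + 6*W (z(L, W) = 6*(W + (-21 - L)) = 6*(-21 + W - L) = -126 - 6*L + 6*W)
((6 + 0)*6 - 5)*z(-29, -3) = ((6 + 0)*6 - 5)*(-126 - 6*(-29) + 6*(-3)) = (6*6 - 5)*(-126 + 174 - 18) = (36 - 5)*30 = 31*30 = 930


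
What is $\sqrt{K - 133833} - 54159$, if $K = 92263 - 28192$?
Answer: $-54159 + i \sqrt{69762} \approx -54159.0 + 264.13 i$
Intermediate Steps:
$K = 64071$
$\sqrt{K - 133833} - 54159 = \sqrt{64071 - 133833} - 54159 = \sqrt{-69762} - 54159 = i \sqrt{69762} - 54159 = -54159 + i \sqrt{69762}$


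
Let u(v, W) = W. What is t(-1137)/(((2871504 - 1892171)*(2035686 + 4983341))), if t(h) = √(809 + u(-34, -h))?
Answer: √1946/6873964768991 ≈ 6.4175e-12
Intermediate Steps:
t(h) = √(809 - h)
t(-1137)/(((2871504 - 1892171)*(2035686 + 4983341))) = √(809 - 1*(-1137))/(((2871504 - 1892171)*(2035686 + 4983341))) = √(809 + 1137)/((979333*7019027)) = √1946/6873964768991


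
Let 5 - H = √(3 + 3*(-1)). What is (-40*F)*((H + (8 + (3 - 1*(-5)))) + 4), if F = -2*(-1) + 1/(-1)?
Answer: -1000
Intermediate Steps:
F = 1 (F = 2 - 1 = 1)
H = 5 (H = 5 - √(3 + 3*(-1)) = 5 - √(3 - 3) = 5 - √0 = 5 - 1*0 = 5 + 0 = 5)
(-40*F)*((H + (8 + (3 - 1*(-5)))) + 4) = (-40*1)*((5 + (8 + (3 - 1*(-5)))) + 4) = -40*((5 + (8 + (3 + 5))) + 4) = -40*((5 + (8 + 8)) + 4) = -40*((5 + 16) + 4) = -40*(21 + 4) = -40*25 = -1000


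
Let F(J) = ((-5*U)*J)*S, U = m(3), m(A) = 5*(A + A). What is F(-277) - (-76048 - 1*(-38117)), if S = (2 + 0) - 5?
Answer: -86719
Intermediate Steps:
m(A) = 10*A (m(A) = 5*(2*A) = 10*A)
U = 30 (U = 10*3 = 30)
S = -3 (S = 2 - 5 = -3)
F(J) = 450*J (F(J) = ((-5*30)*J)*(-3) = -150*J*(-3) = 450*J)
F(-277) - (-76048 - 1*(-38117)) = 450*(-277) - (-76048 - 1*(-38117)) = -124650 - (-76048 + 38117) = -124650 - 1*(-37931) = -124650 + 37931 = -86719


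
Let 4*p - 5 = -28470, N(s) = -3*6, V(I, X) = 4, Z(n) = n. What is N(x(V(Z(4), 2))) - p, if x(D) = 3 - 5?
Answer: 28393/4 ≈ 7098.3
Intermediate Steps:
x(D) = -2
N(s) = -18
p = -28465/4 (p = 5/4 + (1/4)*(-28470) = 5/4 - 14235/2 = -28465/4 ≈ -7116.3)
N(x(V(Z(4), 2))) - p = -18 - 1*(-28465/4) = -18 + 28465/4 = 28393/4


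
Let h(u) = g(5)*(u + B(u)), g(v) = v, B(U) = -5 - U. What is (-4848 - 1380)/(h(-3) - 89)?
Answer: 1038/19 ≈ 54.632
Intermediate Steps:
h(u) = -25 (h(u) = 5*(u + (-5 - u)) = 5*(-5) = -25)
(-4848 - 1380)/(h(-3) - 89) = (-4848 - 1380)/(-25 - 89) = -6228/(-114) = -6228*(-1/114) = 1038/19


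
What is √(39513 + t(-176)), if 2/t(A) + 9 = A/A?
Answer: √158051/2 ≈ 198.78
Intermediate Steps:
t(A) = -¼ (t(A) = 2/(-9 + A/A) = 2/(-9 + 1) = 2/(-8) = 2*(-⅛) = -¼)
√(39513 + t(-176)) = √(39513 - ¼) = √(158051/4) = √158051/2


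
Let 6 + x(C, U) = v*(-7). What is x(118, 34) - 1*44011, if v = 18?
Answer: -44143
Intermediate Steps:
x(C, U) = -132 (x(C, U) = -6 + 18*(-7) = -6 - 126 = -132)
x(118, 34) - 1*44011 = -132 - 1*44011 = -132 - 44011 = -44143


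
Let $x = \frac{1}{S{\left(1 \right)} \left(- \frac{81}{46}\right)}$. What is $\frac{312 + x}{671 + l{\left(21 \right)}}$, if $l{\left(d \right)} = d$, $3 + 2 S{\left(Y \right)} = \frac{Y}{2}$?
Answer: $\frac{31636}{70065} \approx 0.45152$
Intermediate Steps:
$S{\left(Y \right)} = - \frac{3}{2} + \frac{Y}{4}$ ($S{\left(Y \right)} = - \frac{3}{2} + \frac{Y \frac{1}{2}}{2} = - \frac{3}{2} + \frac{\frac{1}{2} Y}{2} = - \frac{3}{2} + \frac{Y}{4}$)
$x = \frac{184}{405}$ ($x = \frac{1}{\left(- \frac{3}{2} + \frac{1}{4} \cdot 1\right) \left(- \frac{81}{46}\right)} = \frac{1}{\left(- \frac{3}{2} + \frac{1}{4}\right) \left(\left(-81\right) \frac{1}{46}\right)} = \frac{1}{\left(- \frac{5}{4}\right) \left(- \frac{81}{46}\right)} = \frac{1}{\frac{405}{184}} = \frac{184}{405} \approx 0.45432$)
$\frac{312 + x}{671 + l{\left(21 \right)}} = \frac{312 + \frac{184}{405}}{671 + 21} = \frac{126544}{405 \cdot 692} = \frac{126544}{405} \cdot \frac{1}{692} = \frac{31636}{70065}$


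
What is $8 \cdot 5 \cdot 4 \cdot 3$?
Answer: $480$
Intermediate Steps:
$8 \cdot 5 \cdot 4 \cdot 3 = 40 \cdot 12 = 480$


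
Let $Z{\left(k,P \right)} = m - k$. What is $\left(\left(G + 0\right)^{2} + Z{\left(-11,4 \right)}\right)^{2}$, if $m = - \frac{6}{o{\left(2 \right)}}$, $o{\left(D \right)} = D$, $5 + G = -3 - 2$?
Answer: $11664$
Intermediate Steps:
$G = -10$ ($G = -5 - 5 = -10$)
$m = -3$ ($m = - \frac{6}{2} = \left(-6\right) \frac{1}{2} = -3$)
$Z{\left(k,P \right)} = -3 - k$
$\left(\left(G + 0\right)^{2} + Z{\left(-11,4 \right)}\right)^{2} = \left(\left(-10 + 0\right)^{2} - -8\right)^{2} = \left(\left(-10\right)^{2} + \left(-3 + 11\right)\right)^{2} = \left(100 + 8\right)^{2} = 108^{2} = 11664$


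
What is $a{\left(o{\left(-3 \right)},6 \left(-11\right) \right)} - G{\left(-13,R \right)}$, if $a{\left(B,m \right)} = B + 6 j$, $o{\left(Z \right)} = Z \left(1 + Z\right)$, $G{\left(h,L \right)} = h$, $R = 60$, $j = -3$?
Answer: $1$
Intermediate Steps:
$a{\left(B,m \right)} = -18 + B$ ($a{\left(B,m \right)} = B + 6 \left(-3\right) = B - 18 = -18 + B$)
$a{\left(o{\left(-3 \right)},6 \left(-11\right) \right)} - G{\left(-13,R \right)} = \left(-18 - 3 \left(1 - 3\right)\right) - -13 = \left(-18 - -6\right) + 13 = \left(-18 + 6\right) + 13 = -12 + 13 = 1$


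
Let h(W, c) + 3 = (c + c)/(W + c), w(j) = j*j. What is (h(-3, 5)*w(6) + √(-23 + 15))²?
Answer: 5176 + 288*I*√2 ≈ 5176.0 + 407.29*I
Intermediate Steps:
w(j) = j²
h(W, c) = -3 + 2*c/(W + c) (h(W, c) = -3 + (c + c)/(W + c) = -3 + (2*c)/(W + c) = -3 + 2*c/(W + c))
(h(-3, 5)*w(6) + √(-23 + 15))² = (((-1*5 - 3*(-3))/(-3 + 5))*6² + √(-23 + 15))² = (((-5 + 9)/2)*36 + √(-8))² = (((½)*4)*36 + 2*I*√2)² = (2*36 + 2*I*√2)² = (72 + 2*I*√2)²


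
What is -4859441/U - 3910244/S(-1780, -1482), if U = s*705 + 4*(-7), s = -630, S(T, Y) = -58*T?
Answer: -2661973428/98829605 ≈ -26.935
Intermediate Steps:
U = -444178 (U = -630*705 + 4*(-7) = -444150 - 28 = -444178)
-4859441/U - 3910244/S(-1780, -1482) = -4859441/(-444178) - 3910244/((-58*(-1780))) = -4859441*(-1/444178) - 3910244/103240 = 4859441/444178 - 3910244*1/103240 = 4859441/444178 - 33709/890 = -2661973428/98829605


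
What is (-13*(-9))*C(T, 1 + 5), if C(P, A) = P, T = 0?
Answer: 0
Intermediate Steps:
(-13*(-9))*C(T, 1 + 5) = -13*(-9)*0 = 117*0 = 0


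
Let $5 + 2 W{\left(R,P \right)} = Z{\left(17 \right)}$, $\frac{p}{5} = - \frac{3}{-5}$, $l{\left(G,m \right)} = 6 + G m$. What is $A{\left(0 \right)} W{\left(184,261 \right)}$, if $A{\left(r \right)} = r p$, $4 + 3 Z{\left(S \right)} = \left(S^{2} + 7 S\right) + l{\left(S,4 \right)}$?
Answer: $0$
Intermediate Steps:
$p = 3$ ($p = 5 \left(- \frac{3}{-5}\right) = 5 \left(\left(-3\right) \left(- \frac{1}{5}\right)\right) = 5 \cdot \frac{3}{5} = 3$)
$Z{\left(S \right)} = \frac{2}{3} + \frac{S^{2}}{3} + \frac{11 S}{3}$ ($Z{\left(S \right)} = - \frac{4}{3} + \frac{\left(S^{2} + 7 S\right) + \left(6 + S 4\right)}{3} = - \frac{4}{3} + \frac{\left(S^{2} + 7 S\right) + \left(6 + 4 S\right)}{3} = - \frac{4}{3} + \frac{6 + S^{2} + 11 S}{3} = - \frac{4}{3} + \left(2 + \frac{S^{2}}{3} + \frac{11 S}{3}\right) = \frac{2}{3} + \frac{S^{2}}{3} + \frac{11 S}{3}$)
$W{\left(R,P \right)} = \frac{463}{6}$ ($W{\left(R,P \right)} = - \frac{5}{2} + \frac{\frac{2}{3} + \frac{17^{2}}{3} + \frac{11}{3} \cdot 17}{2} = - \frac{5}{2} + \frac{\frac{2}{3} + \frac{1}{3} \cdot 289 + \frac{187}{3}}{2} = - \frac{5}{2} + \frac{\frac{2}{3} + \frac{289}{3} + \frac{187}{3}}{2} = - \frac{5}{2} + \frac{1}{2} \cdot \frac{478}{3} = - \frac{5}{2} + \frac{239}{3} = \frac{463}{6}$)
$A{\left(r \right)} = 3 r$ ($A{\left(r \right)} = r 3 = 3 r$)
$A{\left(0 \right)} W{\left(184,261 \right)} = 3 \cdot 0 \cdot \frac{463}{6} = 0 \cdot \frac{463}{6} = 0$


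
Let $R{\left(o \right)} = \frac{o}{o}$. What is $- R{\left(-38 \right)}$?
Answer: $-1$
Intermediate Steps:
$R{\left(o \right)} = 1$
$- R{\left(-38 \right)} = \left(-1\right) 1 = -1$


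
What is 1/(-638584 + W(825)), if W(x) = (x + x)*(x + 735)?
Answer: 1/1935416 ≈ 5.1668e-7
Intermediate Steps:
W(x) = 2*x*(735 + x) (W(x) = (2*x)*(735 + x) = 2*x*(735 + x))
1/(-638584 + W(825)) = 1/(-638584 + 2*825*(735 + 825)) = 1/(-638584 + 2*825*1560) = 1/(-638584 + 2574000) = 1/1935416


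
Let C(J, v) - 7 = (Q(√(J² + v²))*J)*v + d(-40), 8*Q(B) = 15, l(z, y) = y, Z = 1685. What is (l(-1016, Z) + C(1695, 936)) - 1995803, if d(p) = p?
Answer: 980574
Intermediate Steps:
Q(B) = 15/8 (Q(B) = (⅛)*15 = 15/8)
C(J, v) = -33 + 15*J*v/8 (C(J, v) = 7 + ((15*J/8)*v - 40) = 7 + (15*J*v/8 - 40) = 7 + (-40 + 15*J*v/8) = -33 + 15*J*v/8)
(l(-1016, Z) + C(1695, 936)) - 1995803 = (1685 + (-33 + (15/8)*1695*936)) - 1995803 = (1685 + (-33 + 2974725)) - 1995803 = (1685 + 2974692) - 1995803 = 2976377 - 1995803 = 980574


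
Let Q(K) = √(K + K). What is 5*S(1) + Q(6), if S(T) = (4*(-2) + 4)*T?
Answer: -20 + 2*√3 ≈ -16.536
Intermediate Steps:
S(T) = -4*T (S(T) = (-8 + 4)*T = -4*T)
Q(K) = √2*√K (Q(K) = √(2*K) = √2*√K)
5*S(1) + Q(6) = 5*(-4*1) + √2*√6 = 5*(-4) + 2*√3 = -20 + 2*√3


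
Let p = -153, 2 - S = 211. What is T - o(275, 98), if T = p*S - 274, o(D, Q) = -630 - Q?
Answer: 32431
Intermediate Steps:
S = -209 (S = 2 - 1*211 = 2 - 211 = -209)
T = 31703 (T = -153*(-209) - 274 = 31977 - 274 = 31703)
T - o(275, 98) = 31703 - (-630 - 1*98) = 31703 - (-630 - 98) = 31703 - 1*(-728) = 31703 + 728 = 32431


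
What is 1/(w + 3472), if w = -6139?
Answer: -1/2667 ≈ -0.00037495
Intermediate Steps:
1/(w + 3472) = 1/(-6139 + 3472) = 1/(-2667) = -1/2667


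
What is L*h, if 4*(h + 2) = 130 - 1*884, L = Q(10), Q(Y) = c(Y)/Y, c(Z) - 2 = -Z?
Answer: 762/5 ≈ 152.40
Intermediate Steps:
c(Z) = 2 - Z
Q(Y) = (2 - Y)/Y
L = -⅘ (L = (2 - 1*10)/10 = (2 - 10)/10 = (⅒)*(-8) = -⅘ ≈ -0.80000)
h = -381/2 (h = -2 + (130 - 1*884)/4 = -2 + (130 - 884)/4 = -2 + (¼)*(-754) = -2 - 377/2 = -381/2 ≈ -190.50)
L*h = -⅘*(-381/2) = 762/5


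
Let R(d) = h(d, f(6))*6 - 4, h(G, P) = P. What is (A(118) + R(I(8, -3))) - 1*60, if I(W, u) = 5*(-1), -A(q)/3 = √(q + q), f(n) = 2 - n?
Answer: -88 - 6*√59 ≈ -134.09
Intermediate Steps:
A(q) = -3*√2*√q (A(q) = -3*√(q + q) = -3*√2*√q)
I(W, u) = -5
R(d) = -28 (R(d) = (2 - 1*6)*6 - 4 = (2 - 6)*6 - 4 = -4*6 - 4 = -24 - 4 = -28)
(A(118) + R(I(8, -3))) - 1*60 = (-3*√2*√118 - 28) - 1*60 = (-6*√59 - 28) - 60 = (-28 - 6*√59) - 60 = -88 - 6*√59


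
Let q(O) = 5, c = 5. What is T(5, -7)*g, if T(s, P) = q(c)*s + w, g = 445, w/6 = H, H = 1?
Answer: 13795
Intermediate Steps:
w = 6 (w = 6*1 = 6)
T(s, P) = 6 + 5*s (T(s, P) = 5*s + 6 = 6 + 5*s)
T(5, -7)*g = (6 + 5*5)*445 = (6 + 25)*445 = 31*445 = 13795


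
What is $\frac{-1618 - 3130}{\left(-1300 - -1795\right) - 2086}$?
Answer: $\frac{4748}{1591} \approx 2.9843$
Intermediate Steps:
$\frac{-1618 - 3130}{\left(-1300 - -1795\right) - 2086} = - \frac{4748}{\left(-1300 + 1795\right) - 2086} = - \frac{4748}{495 - 2086} = - \frac{4748}{-1591} = \left(-4748\right) \left(- \frac{1}{1591}\right) = \frac{4748}{1591}$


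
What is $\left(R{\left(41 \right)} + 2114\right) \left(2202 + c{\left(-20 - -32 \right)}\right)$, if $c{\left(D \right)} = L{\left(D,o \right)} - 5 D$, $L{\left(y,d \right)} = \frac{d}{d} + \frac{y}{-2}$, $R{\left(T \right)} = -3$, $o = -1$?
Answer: $4511207$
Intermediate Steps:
$L{\left(y,d \right)} = 1 - \frac{y}{2}$ ($L{\left(y,d \right)} = 1 + y \left(- \frac{1}{2}\right) = 1 - \frac{y}{2}$)
$c{\left(D \right)} = 1 - \frac{11 D}{2}$ ($c{\left(D \right)} = \left(1 - \frac{D}{2}\right) - 5 D = 1 - \frac{11 D}{2}$)
$\left(R{\left(41 \right)} + 2114\right) \left(2202 + c{\left(-20 - -32 \right)}\right) = \left(-3 + 2114\right) \left(2202 + \left(1 - \frac{11 \left(-20 - -32\right)}{2}\right)\right) = 2111 \left(2202 + \left(1 - \frac{11 \left(-20 + 32\right)}{2}\right)\right) = 2111 \left(2202 + \left(1 - 66\right)\right) = 2111 \left(2202 - 65\right) = 2111 \cdot 2137 = 4511207$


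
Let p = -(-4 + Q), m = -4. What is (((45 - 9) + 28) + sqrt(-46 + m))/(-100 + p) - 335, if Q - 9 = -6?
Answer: -33229/99 - 5*I*sqrt(2)/99 ≈ -335.65 - 0.071425*I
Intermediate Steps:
Q = 3 (Q = 9 - 6 = 3)
p = 1 (p = -(-4 + 3) = -1*(-1) = 1)
(((45 - 9) + 28) + sqrt(-46 + m))/(-100 + p) - 335 = (((45 - 9) + 28) + sqrt(-46 - 4))/(-100 + 1) - 335 = ((36 + 28) + sqrt(-50))/(-99) - 335 = (64 + 5*I*sqrt(2))*(-1/99) - 335 = (-64/99 - 5*I*sqrt(2)/99) - 335 = -33229/99 - 5*I*sqrt(2)/99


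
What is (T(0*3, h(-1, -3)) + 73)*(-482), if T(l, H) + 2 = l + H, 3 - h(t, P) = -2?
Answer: -36632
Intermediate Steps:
h(t, P) = 5 (h(t, P) = 3 - 1*(-2) = 3 + 2 = 5)
T(l, H) = -2 + H + l (T(l, H) = -2 + (l + H) = -2 + (H + l) = -2 + H + l)
(T(0*3, h(-1, -3)) + 73)*(-482) = ((-2 + 5 + 0*3) + 73)*(-482) = ((-2 + 5 + 0) + 73)*(-482) = (3 + 73)*(-482) = 76*(-482) = -36632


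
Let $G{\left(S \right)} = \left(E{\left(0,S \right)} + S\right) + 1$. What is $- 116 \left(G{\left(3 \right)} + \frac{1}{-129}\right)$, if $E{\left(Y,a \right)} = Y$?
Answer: $- \frac{59740}{129} \approx -463.1$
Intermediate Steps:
$G{\left(S \right)} = 1 + S$ ($G{\left(S \right)} = \left(0 + S\right) + 1 = S + 1 = 1 + S$)
$- 116 \left(G{\left(3 \right)} + \frac{1}{-129}\right) = - 116 \left(\left(1 + 3\right) + \frac{1}{-129}\right) = - 116 \left(4 - \frac{1}{129}\right) = \left(-116\right) \frac{515}{129} = - \frac{59740}{129}$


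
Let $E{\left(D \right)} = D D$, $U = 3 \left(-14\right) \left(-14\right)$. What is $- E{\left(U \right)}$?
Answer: $-345744$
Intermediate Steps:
$U = 588$ ($U = \left(-42\right) \left(-14\right) = 588$)
$E{\left(D \right)} = D^{2}$
$- E{\left(U \right)} = - 588^{2} = \left(-1\right) 345744 = -345744$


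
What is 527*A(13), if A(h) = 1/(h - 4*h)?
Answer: -527/39 ≈ -13.513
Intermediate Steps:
A(h) = -1/(3*h) (A(h) = 1/(-3*h) = -1/(3*h))
527*A(13) = 527*(-1/3/13) = 527*(-1/3*1/13) = 527*(-1/39) = -527/39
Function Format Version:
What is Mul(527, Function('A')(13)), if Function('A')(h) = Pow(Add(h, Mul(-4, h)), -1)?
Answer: Rational(-527, 39) ≈ -13.513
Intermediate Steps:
Function('A')(h) = Mul(Rational(-1, 3), Pow(h, -1)) (Function('A')(h) = Pow(Mul(-3, h), -1) = Mul(Rational(-1, 3), Pow(h, -1)))
Mul(527, Function('A')(13)) = Mul(527, Mul(Rational(-1, 3), Pow(13, -1))) = Mul(527, Mul(Rational(-1, 3), Rational(1, 13))) = Mul(527, Rational(-1, 39)) = Rational(-527, 39)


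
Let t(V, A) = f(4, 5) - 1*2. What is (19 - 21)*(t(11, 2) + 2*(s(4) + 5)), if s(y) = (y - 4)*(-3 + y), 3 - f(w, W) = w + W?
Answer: -4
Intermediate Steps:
f(w, W) = 3 - W - w (f(w, W) = 3 - (w + W) = 3 - (W + w) = 3 + (-W - w) = 3 - W - w)
s(y) = (-4 + y)*(-3 + y)
t(V, A) = -8 (t(V, A) = (3 - 1*5 - 1*4) - 1*2 = (3 - 5 - 4) - 2 = -6 - 2 = -8)
(19 - 21)*(t(11, 2) + 2*(s(4) + 5)) = (19 - 21)*(-8 + 2*((12 + 4² - 7*4) + 5)) = -2*(-8 + 2*((12 + 16 - 28) + 5)) = -2*(-8 + 2*(0 + 5)) = -2*(-8 + 2*5) = -2*(-8 + 10) = -2*2 = -4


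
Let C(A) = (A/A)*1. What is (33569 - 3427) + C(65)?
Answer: 30143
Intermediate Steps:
C(A) = 1 (C(A) = 1*1 = 1)
(33569 - 3427) + C(65) = (33569 - 3427) + 1 = 30142 + 1 = 30143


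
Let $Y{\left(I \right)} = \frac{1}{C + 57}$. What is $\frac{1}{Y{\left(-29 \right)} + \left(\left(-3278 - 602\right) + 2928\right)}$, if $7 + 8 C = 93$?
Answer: $- \frac{271}{257988} \approx -0.0010504$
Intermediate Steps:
$C = \frac{43}{4}$ ($C = - \frac{7}{8} + \frac{1}{8} \cdot 93 = - \frac{7}{8} + \frac{93}{8} = \frac{43}{4} \approx 10.75$)
$Y{\left(I \right)} = \frac{4}{271}$ ($Y{\left(I \right)} = \frac{1}{\frac{43}{4} + 57} = \frac{1}{\frac{271}{4}} = \frac{4}{271}$)
$\frac{1}{Y{\left(-29 \right)} + \left(\left(-3278 - 602\right) + 2928\right)} = \frac{1}{\frac{4}{271} + \left(\left(-3278 - 602\right) + 2928\right)} = \frac{1}{\frac{4}{271} + \left(-3880 + 2928\right)} = \frac{1}{\frac{4}{271} - 952} = \frac{1}{- \frac{257988}{271}} = - \frac{271}{257988}$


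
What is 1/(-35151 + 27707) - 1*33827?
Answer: -251808189/7444 ≈ -33827.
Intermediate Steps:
1/(-35151 + 27707) - 1*33827 = 1/(-7444) - 33827 = -1/7444 - 33827 = -251808189/7444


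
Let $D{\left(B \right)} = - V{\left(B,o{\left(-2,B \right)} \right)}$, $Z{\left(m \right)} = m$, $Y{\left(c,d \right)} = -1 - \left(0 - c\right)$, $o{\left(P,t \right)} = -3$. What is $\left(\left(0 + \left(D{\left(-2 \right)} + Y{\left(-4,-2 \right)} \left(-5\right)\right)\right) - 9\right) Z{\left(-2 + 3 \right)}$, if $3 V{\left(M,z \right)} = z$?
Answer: $17$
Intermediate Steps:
$Y{\left(c,d \right)} = -1 + c$ ($Y{\left(c,d \right)} = -1 - - c = -1 + c$)
$V{\left(M,z \right)} = \frac{z}{3}$
$D{\left(B \right)} = 1$ ($D{\left(B \right)} = - \frac{-3}{3} = \left(-1\right) \left(-1\right) = 1$)
$\left(\left(0 + \left(D{\left(-2 \right)} + Y{\left(-4,-2 \right)} \left(-5\right)\right)\right) - 9\right) Z{\left(-2 + 3 \right)} = \left(\left(0 + \left(1 + \left(-1 - 4\right) \left(-5\right)\right)\right) - 9\right) \left(-2 + 3\right) = \left(\left(0 + \left(1 - -25\right)\right) - 9\right) 1 = \left(\left(0 + \left(1 + 25\right)\right) - 9\right) 1 = \left(\left(0 + 26\right) - 9\right) 1 = \left(26 - 9\right) 1 = 17 \cdot 1 = 17$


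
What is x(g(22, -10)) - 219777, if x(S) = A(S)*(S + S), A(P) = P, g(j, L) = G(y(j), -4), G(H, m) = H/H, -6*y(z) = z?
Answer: -219775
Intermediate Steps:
y(z) = -z/6
G(H, m) = 1
g(j, L) = 1
x(S) = 2*S² (x(S) = S*(S + S) = S*(2*S) = 2*S²)
x(g(22, -10)) - 219777 = 2*1² - 219777 = 2*1 - 219777 = 2 - 219777 = -219775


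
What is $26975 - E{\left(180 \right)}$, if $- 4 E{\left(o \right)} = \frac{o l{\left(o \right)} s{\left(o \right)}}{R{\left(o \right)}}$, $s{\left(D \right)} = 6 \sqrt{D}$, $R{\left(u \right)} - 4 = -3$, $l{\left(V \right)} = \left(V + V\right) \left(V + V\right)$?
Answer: $26975 + 209952000 \sqrt{5} \approx 4.6949 \cdot 10^{8}$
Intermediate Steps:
$l{\left(V \right)} = 4 V^{2}$ ($l{\left(V \right)} = 2 V 2 V = 4 V^{2}$)
$R{\left(u \right)} = 1$ ($R{\left(u \right)} = 4 - 3 = 1$)
$E{\left(o \right)} = - 6 o^{\frac{7}{2}}$ ($E{\left(o \right)} = - \frac{o 4 o^{2} \cdot 6 \sqrt{o} 1^{-1}}{4} = - \frac{4 o^{3} \cdot 6 \sqrt{o} 1}{4} = - \frac{24 o^{\frac{7}{2}} \cdot 1}{4} = - \frac{24 o^{\frac{7}{2}}}{4} = - 6 o^{\frac{7}{2}}$)
$26975 - E{\left(180 \right)} = 26975 - - 6 \cdot 180^{\frac{7}{2}} = 26975 - - 6 \cdot 34992000 \sqrt{5} = 26975 - - 209952000 \sqrt{5} = 26975 + 209952000 \sqrt{5}$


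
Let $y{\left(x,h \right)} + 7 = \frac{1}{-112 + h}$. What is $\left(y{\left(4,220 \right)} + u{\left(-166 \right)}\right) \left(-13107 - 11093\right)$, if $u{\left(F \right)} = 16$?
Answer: $- \frac{5886650}{27} \approx -2.1802 \cdot 10^{5}$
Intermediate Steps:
$y{\left(x,h \right)} = -7 + \frac{1}{-112 + h}$
$\left(y{\left(4,220 \right)} + u{\left(-166 \right)}\right) \left(-13107 - 11093\right) = \left(\frac{785 - 1540}{-112 + 220} + 16\right) \left(-13107 - 11093\right) = \left(\frac{785 - 1540}{108} + 16\right) \left(-24200\right) = \left(\frac{1}{108} \left(-755\right) + 16\right) \left(-24200\right) = \left(- \frac{755}{108} + 16\right) \left(-24200\right) = \frac{973}{108} \left(-24200\right) = - \frac{5886650}{27}$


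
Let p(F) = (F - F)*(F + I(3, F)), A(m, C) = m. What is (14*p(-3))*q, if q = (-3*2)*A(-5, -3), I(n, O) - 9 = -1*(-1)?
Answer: 0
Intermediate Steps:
I(n, O) = 10 (I(n, O) = 9 - 1*(-1) = 9 + 1 = 10)
q = 30 (q = -3*2*(-5) = -6*(-5) = 30)
p(F) = 0 (p(F) = (F - F)*(F + 10) = 0*(10 + F) = 0)
(14*p(-3))*q = (14*0)*30 = 0*30 = 0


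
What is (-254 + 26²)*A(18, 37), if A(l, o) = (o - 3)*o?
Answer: 530876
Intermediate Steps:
A(l, o) = o*(-3 + o) (A(l, o) = (-3 + o)*o = o*(-3 + o))
(-254 + 26²)*A(18, 37) = (-254 + 26²)*(37*(-3 + 37)) = (-254 + 676)*(37*34) = 422*1258 = 530876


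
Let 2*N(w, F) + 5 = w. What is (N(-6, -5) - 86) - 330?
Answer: -843/2 ≈ -421.50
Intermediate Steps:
N(w, F) = -5/2 + w/2
(N(-6, -5) - 86) - 330 = ((-5/2 + (½)*(-6)) - 86) - 330 = ((-5/2 - 3) - 86) - 330 = (-11/2 - 86) - 330 = -183/2 - 330 = -843/2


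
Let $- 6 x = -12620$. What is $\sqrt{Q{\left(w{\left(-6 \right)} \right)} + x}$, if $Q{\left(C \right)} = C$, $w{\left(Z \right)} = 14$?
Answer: $\frac{4 \sqrt{1191}}{3} \approx 46.014$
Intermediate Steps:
$x = \frac{6310}{3}$ ($x = \left(- \frac{1}{6}\right) \left(-12620\right) = \frac{6310}{3} \approx 2103.3$)
$\sqrt{Q{\left(w{\left(-6 \right)} \right)} + x} = \sqrt{14 + \frac{6310}{3}} = \sqrt{\frac{6352}{3}} = \frac{4 \sqrt{1191}}{3}$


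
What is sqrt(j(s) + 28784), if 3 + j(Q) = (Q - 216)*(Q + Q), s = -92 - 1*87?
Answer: sqrt(170191) ≈ 412.54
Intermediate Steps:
s = -179 (s = -92 - 87 = -179)
j(Q) = -3 + 2*Q*(-216 + Q) (j(Q) = -3 + (Q - 216)*(Q + Q) = -3 + (-216 + Q)*(2*Q) = -3 + 2*Q*(-216 + Q))
sqrt(j(s) + 28784) = sqrt((-3 - 432*(-179) + 2*(-179)**2) + 28784) = sqrt((-3 + 77328 + 2*32041) + 28784) = sqrt((-3 + 77328 + 64082) + 28784) = sqrt(141407 + 28784) = sqrt(170191)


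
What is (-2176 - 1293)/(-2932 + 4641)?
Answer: -3469/1709 ≈ -2.0298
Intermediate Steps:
(-2176 - 1293)/(-2932 + 4641) = -3469/1709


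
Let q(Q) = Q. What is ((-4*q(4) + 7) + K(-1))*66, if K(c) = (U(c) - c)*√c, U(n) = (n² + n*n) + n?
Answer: -594 + 132*I ≈ -594.0 + 132.0*I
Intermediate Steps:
U(n) = n + 2*n² (U(n) = (n² + n²) + n = 2*n² + n = n + 2*n²)
K(c) = √c*(-c + c*(1 + 2*c)) (K(c) = (c*(1 + 2*c) - c)*√c = (-c + c*(1 + 2*c))*√c = √c*(-c + c*(1 + 2*c)))
((-4*q(4) + 7) + K(-1))*66 = ((-4*4 + 7) + 2*(-1)^(5/2))*66 = ((-16 + 7) + 2*I)*66 = (-9 + 2*I)*66 = -594 + 132*I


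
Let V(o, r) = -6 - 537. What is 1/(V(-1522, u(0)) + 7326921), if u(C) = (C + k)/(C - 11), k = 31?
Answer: 1/7326378 ≈ 1.3649e-7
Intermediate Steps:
u(C) = (31 + C)/(-11 + C) (u(C) = (C + 31)/(C - 11) = (31 + C)/(-11 + C))
V(o, r) = -543
1/(V(-1522, u(0)) + 7326921) = 1/(-543 + 7326921) = 1/7326378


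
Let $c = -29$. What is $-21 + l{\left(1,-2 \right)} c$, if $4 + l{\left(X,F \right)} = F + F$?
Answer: $211$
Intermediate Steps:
$l{\left(X,F \right)} = -4 + 2 F$ ($l{\left(X,F \right)} = -4 + \left(F + F\right) = -4 + 2 F$)
$-21 + l{\left(1,-2 \right)} c = -21 + \left(-4 + 2 \left(-2\right)\right) \left(-29\right) = -21 + \left(-4 - 4\right) \left(-29\right) = -21 - -232 = -21 + 232 = 211$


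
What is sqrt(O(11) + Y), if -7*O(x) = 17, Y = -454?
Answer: 3*I*sqrt(2485)/7 ≈ 21.364*I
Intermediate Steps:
O(x) = -17/7 (O(x) = -1/7*17 = -17/7)
sqrt(O(11) + Y) = sqrt(-17/7 - 454) = sqrt(-3195/7) = 3*I*sqrt(2485)/7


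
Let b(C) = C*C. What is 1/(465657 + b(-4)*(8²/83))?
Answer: 83/38650555 ≈ 2.1474e-6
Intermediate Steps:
b(C) = C²
1/(465657 + b(-4)*(8²/83)) = 1/(465657 + (-4)²*(8²/83)) = 1/(465657 + 16*(64*(1/83))) = 1/(465657 + 16*(64/83)) = 1/(465657 + 1024/83) = 1/(38650555/83) = 83/38650555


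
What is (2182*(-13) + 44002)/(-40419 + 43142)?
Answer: 15636/2723 ≈ 5.7422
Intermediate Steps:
(2182*(-13) + 44002)/(-40419 + 43142) = (-28366 + 44002)/2723 = 15636*(1/2723) = 15636/2723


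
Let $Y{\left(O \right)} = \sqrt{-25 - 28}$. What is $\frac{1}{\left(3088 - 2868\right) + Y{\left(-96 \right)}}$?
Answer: $\frac{220}{48453} - \frac{i \sqrt{53}}{48453} \approx 0.0045405 - 0.00015025 i$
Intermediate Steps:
$Y{\left(O \right)} = i \sqrt{53}$ ($Y{\left(O \right)} = \sqrt{-53} = i \sqrt{53}$)
$\frac{1}{\left(3088 - 2868\right) + Y{\left(-96 \right)}} = \frac{1}{\left(3088 - 2868\right) + i \sqrt{53}} = \frac{1}{220 + i \sqrt{53}}$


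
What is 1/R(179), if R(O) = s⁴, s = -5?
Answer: 1/625 ≈ 0.0016000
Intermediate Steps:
R(O) = 625 (R(O) = (-5)⁴ = 625)
1/R(179) = 1/625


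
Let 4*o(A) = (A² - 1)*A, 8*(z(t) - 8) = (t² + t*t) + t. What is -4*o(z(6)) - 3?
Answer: -356967/64 ≈ -5577.6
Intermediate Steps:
z(t) = 8 + t²/4 + t/8 (z(t) = 8 + ((t² + t*t) + t)/8 = 8 + ((t² + t²) + t)/8 = 8 + (2*t² + t)/8 = 8 + (t + 2*t²)/8 = 8 + (t²/4 + t/8) = 8 + t²/4 + t/8)
o(A) = A*(-1 + A²)/4 (o(A) = ((A² - 1)*A)/4 = ((-1 + A²)*A)/4 = (A*(-1 + A²))/4 = A*(-1 + A²)/4)
-4*o(z(6)) - 3 = -(8 + (¼)*6² + (⅛)*6)*(-1 + (8 + (¼)*6² + (⅛)*6)²) - 3 = -(8 + (¼)*36 + ¾)*(-1 + (8 + (¼)*36 + ¾)²) - 3 = -(8 + 9 + ¾)*(-1 + (8 + 9 + ¾)²) - 3 = -71*(-1 + (71/4)²)/4 - 3 = -71*(-1 + 5041/16)/4 - 3 = -71*5025/(4*16) - 3 = -4*356775/256 - 3 = -356775/64 - 3 = -356967/64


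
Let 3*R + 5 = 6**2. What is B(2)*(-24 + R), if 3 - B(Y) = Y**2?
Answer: 41/3 ≈ 13.667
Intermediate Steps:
B(Y) = 3 - Y**2
R = 31/3 (R = -5/3 + (1/3)*6**2 = -5/3 + (1/3)*36 = -5/3 + 12 = 31/3 ≈ 10.333)
B(2)*(-24 + R) = (3 - 1*2**2)*(-24 + 31/3) = (3 - 1*4)*(-41/3) = (3 - 4)*(-41/3) = -1*(-41/3) = 41/3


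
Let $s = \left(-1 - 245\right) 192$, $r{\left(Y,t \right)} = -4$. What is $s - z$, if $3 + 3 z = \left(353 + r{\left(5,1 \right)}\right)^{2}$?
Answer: $- \frac{263494}{3} \approx -87831.0$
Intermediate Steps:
$z = \frac{121798}{3}$ ($z = -1 + \frac{\left(353 - 4\right)^{2}}{3} = -1 + \frac{349^{2}}{3} = -1 + \frac{1}{3} \cdot 121801 = -1 + \frac{121801}{3} = \frac{121798}{3} \approx 40599.0$)
$s = -47232$ ($s = \left(-246\right) 192 = -47232$)
$s - z = -47232 - \frac{121798}{3} = - \frac{263494}{3}$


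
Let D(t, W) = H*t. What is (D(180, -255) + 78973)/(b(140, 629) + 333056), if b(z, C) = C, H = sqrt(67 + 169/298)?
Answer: 78973/333685 + 18*sqrt(6000230)/9943813 ≈ 0.24110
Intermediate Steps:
H = sqrt(6000230)/298 (H = sqrt(67 + 169*(1/298)) = sqrt(67 + 169/298) = sqrt(20135/298) = sqrt(6000230)/298 ≈ 8.2199)
D(t, W) = t*sqrt(6000230)/298 (D(t, W) = (sqrt(6000230)/298)*t = t*sqrt(6000230)/298)
(D(180, -255) + 78973)/(b(140, 629) + 333056) = ((1/298)*180*sqrt(6000230) + 78973)/(629 + 333056) = (90*sqrt(6000230)/149 + 78973)/333685 = (78973 + 90*sqrt(6000230)/149)*(1/333685) = 78973/333685 + 18*sqrt(6000230)/9943813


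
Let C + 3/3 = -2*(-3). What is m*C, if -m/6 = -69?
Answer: 2070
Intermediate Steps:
m = 414 (m = -6*(-69) = 414)
C = 5 (C = -1 - 2*(-3) = -1 + 6 = 5)
m*C = 414*5 = 2070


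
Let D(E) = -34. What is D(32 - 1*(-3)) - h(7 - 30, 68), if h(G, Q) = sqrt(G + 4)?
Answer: -34 - I*sqrt(19) ≈ -34.0 - 4.3589*I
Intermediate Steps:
h(G, Q) = sqrt(4 + G)
D(32 - 1*(-3)) - h(7 - 30, 68) = -34 - sqrt(4 + (7 - 30)) = -34 - sqrt(4 - 23) = -34 - sqrt(-19) = -34 - I*sqrt(19)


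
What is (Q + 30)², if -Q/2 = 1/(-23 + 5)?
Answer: 73441/81 ≈ 906.68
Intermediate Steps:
Q = ⅑ (Q = -2/(-23 + 5) = -2/(-18) = -2*(-1/18) = ⅑ ≈ 0.11111)
(Q + 30)² = (⅑ + 30)² = (271/9)² = 73441/81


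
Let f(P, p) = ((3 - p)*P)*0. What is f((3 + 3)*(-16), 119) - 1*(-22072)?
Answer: 22072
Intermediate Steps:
f(P, p) = 0 (f(P, p) = (P*(3 - p))*0 = 0)
f((3 + 3)*(-16), 119) - 1*(-22072) = 0 - 1*(-22072) = 0 + 22072 = 22072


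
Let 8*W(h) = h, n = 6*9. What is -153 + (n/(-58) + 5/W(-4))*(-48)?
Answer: 10779/29 ≈ 371.69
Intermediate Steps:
n = 54
W(h) = h/8
-153 + (n/(-58) + 5/W(-4))*(-48) = -153 + (54/(-58) + 5/(((⅛)*(-4))))*(-48) = -153 + (54*(-1/58) + 5/(-½))*(-48) = -153 + (-27/29 + 5*(-2))*(-48) = -153 + (-27/29 - 10)*(-48) = -153 - 317/29*(-48) = -153 + 15216/29 = 10779/29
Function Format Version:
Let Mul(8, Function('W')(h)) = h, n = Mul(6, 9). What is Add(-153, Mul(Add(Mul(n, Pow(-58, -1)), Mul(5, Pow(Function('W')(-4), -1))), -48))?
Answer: Rational(10779, 29) ≈ 371.69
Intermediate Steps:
n = 54
Function('W')(h) = Mul(Rational(1, 8), h)
Add(-153, Mul(Add(Mul(n, Pow(-58, -1)), Mul(5, Pow(Function('W')(-4), -1))), -48)) = Add(-153, Mul(Add(Mul(54, Pow(-58, -1)), Mul(5, Pow(Mul(Rational(1, 8), -4), -1))), -48)) = Add(-153, Mul(Add(Mul(54, Rational(-1, 58)), Mul(5, Pow(Rational(-1, 2), -1))), -48)) = Add(-153, Mul(Add(Rational(-27, 29), Mul(5, -2)), -48)) = Add(-153, Mul(Add(Rational(-27, 29), -10), -48)) = Add(-153, Mul(Rational(-317, 29), -48)) = Add(-153, Rational(15216, 29)) = Rational(10779, 29)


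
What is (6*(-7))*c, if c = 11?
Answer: -462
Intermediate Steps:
(6*(-7))*c = (6*(-7))*11 = -42*11 = -462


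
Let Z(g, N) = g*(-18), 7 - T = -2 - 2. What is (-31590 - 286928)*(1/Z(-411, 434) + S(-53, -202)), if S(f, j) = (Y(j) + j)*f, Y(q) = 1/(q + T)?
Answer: -2409296110102187/706509 ≈ -3.4101e+9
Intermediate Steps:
T = 11 (T = 7 - (-2 - 2) = 7 - 1*(-4) = 7 + 4 = 11)
Y(q) = 1/(11 + q) (Y(q) = 1/(q + 11) = 1/(11 + q))
Z(g, N) = -18*g
S(f, j) = f*(j + 1/(11 + j)) (S(f, j) = (1/(11 + j) + j)*f = (j + 1/(11 + j))*f = f*(j + 1/(11 + j)))
(-31590 - 286928)*(1/Z(-411, 434) + S(-53, -202)) = (-31590 - 286928)*(1/(-18*(-411)) - 53*(1 - 202*(11 - 202))/(11 - 202)) = -318518*(1/7398 - 53*(1 - 202*(-191))/(-191)) = -318518*(1/7398 - 53*(-1/191)*(1 + 38582)) = -318518*(1/7398 - 53*(-1/191)*38583) = -318518*(1/7398 + 2044899/191) = -318518*15128162993/1413018 = -2409296110102187/706509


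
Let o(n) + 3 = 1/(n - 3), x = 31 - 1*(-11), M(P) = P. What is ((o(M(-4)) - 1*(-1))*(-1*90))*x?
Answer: 8100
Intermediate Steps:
x = 42 (x = 31 + 11 = 42)
o(n) = -3 + 1/(-3 + n) (o(n) = -3 + 1/(n - 3) = -3 + 1/(-3 + n))
((o(M(-4)) - 1*(-1))*(-1*90))*x = (((10 - 3*(-4))/(-3 - 4) - 1*(-1))*(-1*90))*42 = (((10 + 12)/(-7) + 1)*(-90))*42 = ((-1/7*22 + 1)*(-90))*42 = ((-22/7 + 1)*(-90))*42 = -15/7*(-90)*42 = (1350/7)*42 = 8100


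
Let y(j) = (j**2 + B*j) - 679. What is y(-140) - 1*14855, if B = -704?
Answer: 102626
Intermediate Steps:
y(j) = -679 + j**2 - 704*j (y(j) = (j**2 - 704*j) - 679 = -679 + j**2 - 704*j)
y(-140) - 1*14855 = (-679 + (-140)**2 - 704*(-140)) - 1*14855 = (-679 + 19600 + 98560) - 14855 = 117481 - 14855 = 102626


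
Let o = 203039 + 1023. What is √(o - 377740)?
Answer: I*√173678 ≈ 416.75*I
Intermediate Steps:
o = 204062
√(o - 377740) = √(204062 - 377740) = √(-173678) = I*√173678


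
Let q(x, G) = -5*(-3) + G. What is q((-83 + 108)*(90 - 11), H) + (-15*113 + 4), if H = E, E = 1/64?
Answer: -107263/64 ≈ -1676.0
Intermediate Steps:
E = 1/64 ≈ 0.015625
H = 1/64 ≈ 0.015625
q(x, G) = 15 + G
q((-83 + 108)*(90 - 11), H) + (-15*113 + 4) = (15 + 1/64) + (-15*113 + 4) = 961/64 + (-1695 + 4) = 961/64 - 1691 = -107263/64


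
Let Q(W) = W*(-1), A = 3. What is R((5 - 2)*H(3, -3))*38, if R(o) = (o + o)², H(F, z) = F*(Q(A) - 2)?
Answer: 307800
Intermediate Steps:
Q(W) = -W
H(F, z) = -5*F (H(F, z) = F*(-1*3 - 2) = F*(-3 - 2) = F*(-5) = -5*F)
R(o) = 4*o² (R(o) = (2*o)² = 4*o²)
R((5 - 2)*H(3, -3))*38 = (4*((5 - 2)*(-5*3))²)*38 = (4*(3*(-15))²)*38 = (4*(-45)²)*38 = (4*2025)*38 = 8100*38 = 307800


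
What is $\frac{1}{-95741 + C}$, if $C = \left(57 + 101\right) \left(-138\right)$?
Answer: $- \frac{1}{117545} \approx -8.5074 \cdot 10^{-6}$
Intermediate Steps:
$C = -21804$ ($C = 158 \left(-138\right) = -21804$)
$\frac{1}{-95741 + C} = \frac{1}{-95741 - 21804} = \frac{1}{-117545} = - \frac{1}{117545}$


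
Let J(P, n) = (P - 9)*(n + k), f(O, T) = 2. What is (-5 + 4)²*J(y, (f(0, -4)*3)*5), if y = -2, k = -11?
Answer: -209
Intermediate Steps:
J(P, n) = (-11 + n)*(-9 + P) (J(P, n) = (P - 9)*(n - 11) = (-9 + P)*(-11 + n) = (-11 + n)*(-9 + P))
(-5 + 4)²*J(y, (f(0, -4)*3)*5) = (-5 + 4)²*(99 - 11*(-2) - 9*2*3*5 - 2*2*3*5) = (-1)²*(99 + 22 - 54*5 - 12*5) = 1*(99 + 22 - 9*30 - 2*30) = 1*(99 + 22 - 270 - 60) = 1*(-209) = -209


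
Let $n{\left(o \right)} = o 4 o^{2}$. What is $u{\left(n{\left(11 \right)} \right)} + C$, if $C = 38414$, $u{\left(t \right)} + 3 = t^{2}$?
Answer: $28383387$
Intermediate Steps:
$n{\left(o \right)} = 4 o^{3}$ ($n{\left(o \right)} = 4 o o^{2} = 4 o^{3}$)
$u{\left(t \right)} = -3 + t^{2}$
$u{\left(n{\left(11 \right)} \right)} + C = \left(-3 + \left(4 \cdot 11^{3}\right)^{2}\right) + 38414 = \left(-3 + \left(4 \cdot 1331\right)^{2}\right) + 38414 = \left(-3 + 5324^{2}\right) + 38414 = \left(-3 + 28344976\right) + 38414 = 28344973 + 38414 = 28383387$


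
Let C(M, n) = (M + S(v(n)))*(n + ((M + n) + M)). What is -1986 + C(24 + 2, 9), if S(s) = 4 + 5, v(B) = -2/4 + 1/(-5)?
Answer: 464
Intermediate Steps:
v(B) = -7/10 (v(B) = -2*¼ + 1*(-⅕) = -½ - ⅕ = -7/10)
S(s) = 9
C(M, n) = (9 + M)*(2*M + 2*n) (C(M, n) = (M + 9)*(n + ((M + n) + M)) = (9 + M)*(n + (n + 2*M)) = (9 + M)*(2*M + 2*n))
-1986 + C(24 + 2, 9) = -1986 + (2*(24 + 2)² + 18*(24 + 2) + 18*9 + 2*(24 + 2)*9) = -1986 + (2*26² + 18*26 + 162 + 2*26*9) = -1986 + (2*676 + 468 + 162 + 468) = -1986 + (1352 + 468 + 162 + 468) = -1986 + 2450 = 464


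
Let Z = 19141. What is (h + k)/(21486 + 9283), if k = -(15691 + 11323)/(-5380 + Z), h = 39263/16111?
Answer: 105075589/6821594099199 ≈ 1.5403e-5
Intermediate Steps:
h = 39263/16111 (h = 39263*(1/16111) = 39263/16111 ≈ 2.4370)
k = -27014/13761 (k = -(15691 + 11323)/(-5380 + 19141) = -27014/13761 ≈ -1.9631)
(h + k)/(21486 + 9283) = (39263/16111 - 27014/13761)/(21486 + 9283) = (105075589/221703471)/30769 = (105075589/221703471)*(1/30769) = 105075589/6821594099199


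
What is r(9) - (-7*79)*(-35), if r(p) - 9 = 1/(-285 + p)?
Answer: -5339497/276 ≈ -19346.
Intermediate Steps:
r(p) = 9 + 1/(-285 + p)
r(9) - (-7*79)*(-35) = (-2564 + 9*9)/(-285 + 9) - (-7*79)*(-35) = (-2564 + 81)/(-276) - (-553)*(-35) = -1/276*(-2483) - 1*19355 = 2483/276 - 19355 = -5339497/276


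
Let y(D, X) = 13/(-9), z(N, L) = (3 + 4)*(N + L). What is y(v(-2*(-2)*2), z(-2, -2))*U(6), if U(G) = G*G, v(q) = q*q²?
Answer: -52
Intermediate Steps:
v(q) = q³
z(N, L) = 7*L + 7*N (z(N, L) = 7*(L + N) = 7*L + 7*N)
U(G) = G²
y(D, X) = -13/9 (y(D, X) = 13*(-⅑) = -13/9)
y(v(-2*(-2)*2), z(-2, -2))*U(6) = -13/9*6² = -13/9*36 = -52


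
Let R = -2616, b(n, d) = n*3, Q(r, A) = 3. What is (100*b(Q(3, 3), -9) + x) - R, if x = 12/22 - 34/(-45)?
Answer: 1741064/495 ≈ 3517.3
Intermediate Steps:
b(n, d) = 3*n
x = 644/495 (x = 12*(1/22) - 34*(-1/45) = 6/11 + 34/45 = 644/495 ≈ 1.3010)
(100*b(Q(3, 3), -9) + x) - R = (100*(3*3) + 644/495) - 1*(-2616) = (100*9 + 644/495) + 2616 = (900 + 644/495) + 2616 = 446144/495 + 2616 = 1741064/495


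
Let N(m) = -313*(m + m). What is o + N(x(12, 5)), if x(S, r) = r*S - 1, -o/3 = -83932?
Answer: 214862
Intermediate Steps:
o = 251796 (o = -3*(-83932) = 251796)
x(S, r) = -1 + S*r (x(S, r) = S*r - 1 = -1 + S*r)
N(m) = -626*m
o + N(x(12, 5)) = 251796 - 626*(-1 + 12*5) = 251796 - 626*(-1 + 60) = 251796 - 626*59 = 251796 - 36934 = 214862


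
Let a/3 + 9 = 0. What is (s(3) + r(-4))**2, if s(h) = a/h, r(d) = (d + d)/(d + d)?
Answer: 64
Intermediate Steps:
a = -27 (a = -27 + 3*0 = -27 + 0 = -27)
r(d) = 1 (r(d) = (2*d)/((2*d)) = (2*d)*(1/(2*d)) = 1)
s(h) = -27/h
(s(3) + r(-4))**2 = (-27/3 + 1)**2 = (-27*1/3 + 1)**2 = (-9 + 1)**2 = (-8)**2 = 64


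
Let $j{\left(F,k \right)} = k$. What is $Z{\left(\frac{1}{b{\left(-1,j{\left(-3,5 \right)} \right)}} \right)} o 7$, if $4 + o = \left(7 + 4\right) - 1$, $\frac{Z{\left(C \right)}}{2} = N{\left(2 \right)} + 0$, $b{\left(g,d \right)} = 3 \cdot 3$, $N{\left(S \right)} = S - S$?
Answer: $0$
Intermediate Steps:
$N{\left(S \right)} = 0$
$b{\left(g,d \right)} = 9$
$Z{\left(C \right)} = 0$ ($Z{\left(C \right)} = 2 \left(0 + 0\right) = 2 \cdot 0 = 0$)
$o = 6$ ($o = -4 + \left(\left(7 + 4\right) - 1\right) = -4 + \left(11 - 1\right) = -4 + 10 = 6$)
$Z{\left(\frac{1}{b{\left(-1,j{\left(-3,5 \right)} \right)}} \right)} o 7 = 0 \cdot 6 \cdot 7 = 0 \cdot 7 = 0$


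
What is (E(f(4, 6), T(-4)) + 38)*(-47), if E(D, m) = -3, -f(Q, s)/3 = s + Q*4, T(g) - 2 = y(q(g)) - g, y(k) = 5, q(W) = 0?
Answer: -1645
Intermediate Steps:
T(g) = 7 - g (T(g) = 2 + (5 - g) = 7 - g)
f(Q, s) = -12*Q - 3*s (f(Q, s) = -3*(s + Q*4) = -3*(s + 4*Q) = -12*Q - 3*s)
(E(f(4, 6), T(-4)) + 38)*(-47) = (-3 + 38)*(-47) = 35*(-47) = -1645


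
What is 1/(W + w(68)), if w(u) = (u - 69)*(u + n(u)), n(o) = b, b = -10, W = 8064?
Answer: 1/8006 ≈ 0.00012491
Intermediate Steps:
n(o) = -10
w(u) = (-69 + u)*(-10 + u) (w(u) = (u - 69)*(u - 10) = (-69 + u)*(-10 + u))
1/(W + w(68)) = 1/(8064 + (690 + 68² - 79*68)) = 1/(8064 + (690 + 4624 - 5372)) = 1/(8064 - 58) = 1/8006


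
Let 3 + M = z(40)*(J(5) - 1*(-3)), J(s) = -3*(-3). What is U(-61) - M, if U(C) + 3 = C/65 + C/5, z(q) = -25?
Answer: 18646/65 ≈ 286.86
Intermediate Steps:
J(s) = 9
U(C) = -3 + 14*C/65 (U(C) = -3 + (C/65 + C/5) = -3 + 14*C/65)
M = -303 (M = -3 - 25*(9 - 1*(-3)) = -3 - 25*(9 + 3) = -3 - 25*12 = -3 - 300 = -303)
U(-61) - M = (-3 + (14/65)*(-61)) - 1*(-303) = (-3 - 854/65) + 303 = -1049/65 + 303 = 18646/65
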